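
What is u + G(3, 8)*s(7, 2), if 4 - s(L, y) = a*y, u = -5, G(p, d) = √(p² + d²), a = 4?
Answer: -5 - 4*√73 ≈ -39.176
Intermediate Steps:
G(p, d) = √(d² + p²)
s(L, y) = 4 - 4*y
u + G(3, 8)*s(7, 2) = -5 + √(8² + 3²)*(4 - 4*2) = -5 + √(64 + 9)*(4 - 8) = -5 + √73*(-4) = -5 - 4*√73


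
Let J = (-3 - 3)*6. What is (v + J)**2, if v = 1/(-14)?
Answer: 255025/196 ≈ 1301.1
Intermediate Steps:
J = -36 (J = -6*6 = -36)
v = -1/14 ≈ -0.071429
(v + J)**2 = (-1/14 - 36)**2 = (-505/14)**2 = 255025/196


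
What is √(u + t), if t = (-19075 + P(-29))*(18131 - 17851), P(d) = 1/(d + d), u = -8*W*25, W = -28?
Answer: 6*I*√124640985/29 ≈ 2309.9*I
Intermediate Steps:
u = 5600 (u = -8*(-28)*25 = 224*25 = 5600)
P(d) = 1/(2*d)
t = -154889140/29 (t = (-19075 + (½)/(-29))*(18131 - 17851) = (-19075 + (½)*(-1/29))*280 = (-19075 - 1/58)*280 = -1106351/58*280 = -154889140/29 ≈ -5.3410e+6)
√(u + t) = √(5600 - 154889140/29) = √(-154726740/29) = 6*I*√124640985/29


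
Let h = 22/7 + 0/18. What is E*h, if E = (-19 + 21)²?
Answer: 88/7 ≈ 12.571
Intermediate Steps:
h = 22/7 (h = 22*(⅐) + 0*(1/18) = 22/7 + 0 = 22/7 ≈ 3.1429)
E = 4 (E = 2² = 4)
E*h = 4*(22/7) = 88/7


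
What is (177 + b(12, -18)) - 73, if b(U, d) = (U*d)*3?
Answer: -544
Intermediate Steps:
b(U, d) = 3*U*d
(177 + b(12, -18)) - 73 = (177 + 3*12*(-18)) - 73 = (177 - 648) - 73 = -471 - 73 = -544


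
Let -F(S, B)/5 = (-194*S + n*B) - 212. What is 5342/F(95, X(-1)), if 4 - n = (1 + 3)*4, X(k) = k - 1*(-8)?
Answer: 2671/46815 ≈ 0.057054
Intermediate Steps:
X(k) = 8 + k (X(k) = k + 8 = 8 + k)
n = -12 (n = 4 - (1 + 3)*4 = 4 - 4*4 = 4 - 1*16 = 4 - 16 = -12)
F(S, B) = 1060 + 60*B + 970*S (F(S, B) = -5*((-194*S - 12*B) - 212) = -5*(-212 - 194*S - 12*B) = 1060 + 60*B + 970*S)
5342/F(95, X(-1)) = 5342/(1060 + 60*(8 - 1) + 970*95) = 5342/(1060 + 60*7 + 92150) = 5342/(1060 + 420 + 92150) = 5342/93630 = 5342*(1/93630) = 2671/46815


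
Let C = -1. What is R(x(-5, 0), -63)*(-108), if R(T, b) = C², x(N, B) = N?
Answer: -108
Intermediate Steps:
R(T, b) = 1 (R(T, b) = (-1)² = 1)
R(x(-5, 0), -63)*(-108) = 1*(-108) = -108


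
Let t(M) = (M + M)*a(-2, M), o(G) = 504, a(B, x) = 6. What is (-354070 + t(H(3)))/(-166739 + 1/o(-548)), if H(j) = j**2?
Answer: 178396848/84036455 ≈ 2.1229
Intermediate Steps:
t(M) = 12*M (t(M) = (M + M)*6 = (2*M)*6 = 12*M)
(-354070 + t(H(3)))/(-166739 + 1/o(-548)) = (-354070 + 12*3**2)/(-166739 + 1/504) = (-354070 + 12*9)/(-166739 + 1/504) = (-354070 + 108)/(-84036455/504) = -353962*(-504/84036455) = 178396848/84036455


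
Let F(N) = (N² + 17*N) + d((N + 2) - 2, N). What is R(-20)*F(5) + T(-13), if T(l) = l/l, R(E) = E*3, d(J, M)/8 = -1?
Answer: -6119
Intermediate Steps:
d(J, M) = -8 (d(J, M) = 8*(-1) = -8)
R(E) = 3*E
F(N) = -8 + N² + 17*N (F(N) = (N² + 17*N) - 8 = -8 + N² + 17*N)
T(l) = 1
R(-20)*F(5) + T(-13) = (3*(-20))*(-8 + 5² + 17*5) + 1 = -60*(-8 + 25 + 85) + 1 = -60*102 + 1 = -6120 + 1 = -6119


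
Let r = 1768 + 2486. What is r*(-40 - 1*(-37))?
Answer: -12762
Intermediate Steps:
r = 4254
r*(-40 - 1*(-37)) = 4254*(-40 - 1*(-37)) = 4254*(-40 + 37) = 4254*(-3) = -12762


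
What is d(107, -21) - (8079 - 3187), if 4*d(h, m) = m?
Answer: -19589/4 ≈ -4897.3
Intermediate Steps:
d(h, m) = m/4
d(107, -21) - (8079 - 3187) = (¼)*(-21) - (8079 - 3187) = -21/4 - 1*4892 = -21/4 - 4892 = -19589/4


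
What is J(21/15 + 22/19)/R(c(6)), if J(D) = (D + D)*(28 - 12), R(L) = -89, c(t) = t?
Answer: -7776/8455 ≈ -0.91969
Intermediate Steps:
J(D) = 32*D (J(D) = (2*D)*16 = 32*D)
J(21/15 + 22/19)/R(c(6)) = (32*(21/15 + 22/19))/(-89) = (32*(21*(1/15) + 22*(1/19)))*(-1/89) = (32*(7/5 + 22/19))*(-1/89) = (32*(243/95))*(-1/89) = (7776/95)*(-1/89) = -7776/8455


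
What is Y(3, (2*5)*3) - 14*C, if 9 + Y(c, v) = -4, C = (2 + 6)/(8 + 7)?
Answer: -307/15 ≈ -20.467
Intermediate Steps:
C = 8/15 ≈ 0.53333
Y(c, v) = -13 (Y(c, v) = -9 - 4 = -13)
Y(3, (2*5)*3) - 14*C = -13 - 14*8/15 = -13 - 112/15 = -307/15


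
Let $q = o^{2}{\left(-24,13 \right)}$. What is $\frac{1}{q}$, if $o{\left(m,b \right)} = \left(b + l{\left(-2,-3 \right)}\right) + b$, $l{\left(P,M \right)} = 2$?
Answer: $\frac{1}{784} \approx 0.0012755$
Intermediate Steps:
$o{\left(m,b \right)} = 2 + 2 b$ ($o{\left(m,b \right)} = \left(b + 2\right) + b = \left(2 + b\right) + b = 2 + 2 b$)
$q = 784$ ($q = \left(2 + 2 \cdot 13\right)^{2} = \left(2 + 26\right)^{2} = 28^{2} = 784$)
$\frac{1}{q} = \frac{1}{784}$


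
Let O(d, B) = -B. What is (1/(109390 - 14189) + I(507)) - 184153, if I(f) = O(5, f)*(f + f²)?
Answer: -12448963049044/95201 ≈ -1.3077e+8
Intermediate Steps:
I(f) = -f*(f + f²) (I(f) = (-f)*(f + f²) = -f*(f + f²))
(1/(109390 - 14189) + I(507)) - 184153 = (1/(109390 - 14189) + 507²*(-1 - 1*507)) - 184153 = (1/95201 + 257049*(-1 - 507)) - 184153 = (1/95201 + 257049*(-508)) - 184153 = (1/95201 - 130580892) - 184153 = -12431431499291/95201 - 184153 = -12448963049044/95201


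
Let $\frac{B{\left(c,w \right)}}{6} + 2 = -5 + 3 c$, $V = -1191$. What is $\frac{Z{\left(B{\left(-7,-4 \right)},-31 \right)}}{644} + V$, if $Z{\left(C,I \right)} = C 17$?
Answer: $- \frac{27495}{23} \approx -1195.4$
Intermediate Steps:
$B{\left(c,w \right)} = -42 + 18 c$ ($B{\left(c,w \right)} = -12 + 6 \left(-5 + 3 c\right) = -12 + \left(-30 + 18 c\right) = -42 + 18 c$)
$Z{\left(C,I \right)} = 17 C$
$\frac{Z{\left(B{\left(-7,-4 \right)},-31 \right)}}{644} + V = \frac{17 \left(-42 + 18 \left(-7\right)\right)}{644} - 1191 = 17 \left(-42 - 126\right) \frac{1}{644} - 1191 = 17 \left(-168\right) \frac{1}{644} - 1191 = \left(-2856\right) \frac{1}{644} - 1191 = - \frac{102}{23} - 1191 = - \frac{27495}{23}$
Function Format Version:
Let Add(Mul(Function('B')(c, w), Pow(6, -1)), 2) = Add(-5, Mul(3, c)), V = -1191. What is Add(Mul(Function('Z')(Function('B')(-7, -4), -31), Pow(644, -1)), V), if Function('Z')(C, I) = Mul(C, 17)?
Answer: Rational(-27495, 23) ≈ -1195.4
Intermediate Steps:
Function('B')(c, w) = Add(-42, Mul(18, c)) (Function('B')(c, w) = Add(-12, Mul(6, Add(-5, Mul(3, c)))) = Add(-12, Add(-30, Mul(18, c))) = Add(-42, Mul(18, c)))
Function('Z')(C, I) = Mul(17, C)
Add(Mul(Function('Z')(Function('B')(-7, -4), -31), Pow(644, -1)), V) = Add(Mul(Mul(17, Add(-42, Mul(18, -7))), Pow(644, -1)), -1191) = Add(Mul(Mul(17, Add(-42, -126)), Rational(1, 644)), -1191) = Add(Mul(Mul(17, -168), Rational(1, 644)), -1191) = Add(Mul(-2856, Rational(1, 644)), -1191) = Add(Rational(-102, 23), -1191) = Rational(-27495, 23)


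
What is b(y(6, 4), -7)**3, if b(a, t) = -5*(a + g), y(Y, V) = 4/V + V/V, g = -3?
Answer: 125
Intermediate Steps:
y(Y, V) = 1 + 4/V (y(Y, V) = 4/V + 1 = 1 + 4/V)
b(a, t) = 15 - 5*a (b(a, t) = -5*(a - 3) = -5*(-3 + a) = 15 - 5*a)
b(y(6, 4), -7)**3 = (15 - 5*(4 + 4)/4)**3 = (15 - 5*8/4)**3 = (15 - 5*2)**3 = (15 - 10)**3 = 5**3 = 125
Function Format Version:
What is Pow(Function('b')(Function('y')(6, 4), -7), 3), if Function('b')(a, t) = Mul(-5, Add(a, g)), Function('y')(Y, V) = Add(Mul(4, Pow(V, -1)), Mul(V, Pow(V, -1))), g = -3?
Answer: 125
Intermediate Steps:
Function('y')(Y, V) = Add(1, Mul(4, Pow(V, -1))) (Function('y')(Y, V) = Add(Mul(4, Pow(V, -1)), 1) = Add(1, Mul(4, Pow(V, -1))))
Function('b')(a, t) = Add(15, Mul(-5, a)) (Function('b')(a, t) = Mul(-5, Add(a, -3)) = Mul(-5, Add(-3, a)) = Add(15, Mul(-5, a)))
Pow(Function('b')(Function('y')(6, 4), -7), 3) = Pow(Add(15, Mul(-5, Mul(Pow(4, -1), Add(4, 4)))), 3) = Pow(Add(15, Mul(-5, Mul(Rational(1, 4), 8))), 3) = Pow(Add(15, Mul(-5, 2)), 3) = Pow(Add(15, -10), 3) = Pow(5, 3) = 125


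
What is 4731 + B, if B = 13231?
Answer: 17962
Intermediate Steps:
4731 + B = 4731 + 13231 = 17962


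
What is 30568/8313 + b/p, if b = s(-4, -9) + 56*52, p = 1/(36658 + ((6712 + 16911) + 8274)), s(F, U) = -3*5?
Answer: 1650993710923/8313 ≈ 1.9860e+8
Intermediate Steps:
s(F, U) = -15
p = 1/68555 (p = 1/(36658 + (23623 + 8274)) = 1/(36658 + 31897) = 1/68555 ≈ 1.4587e-5)
b = 2897 (b = -15 + 56*52 = -15 + 2912 = 2897)
30568/8313 + b/p = 30568/8313 + 2897/(1/68555) = 30568*(1/8313) + 2897*68555 = 30568/8313 + 198603835 = 1650993710923/8313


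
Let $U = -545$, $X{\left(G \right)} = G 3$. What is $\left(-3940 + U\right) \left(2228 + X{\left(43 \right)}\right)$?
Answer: $-10571145$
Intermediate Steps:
$X{\left(G \right)} = 3 G$
$\left(-3940 + U\right) \left(2228 + X{\left(43 \right)}\right) = \left(-3940 - 545\right) \left(2228 + 3 \cdot 43\right) = - 4485 \left(2228 + 129\right) = \left(-4485\right) 2357 = -10571145$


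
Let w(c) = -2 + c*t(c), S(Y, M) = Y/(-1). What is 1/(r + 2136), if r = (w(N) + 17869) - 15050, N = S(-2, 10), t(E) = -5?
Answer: 1/4943 ≈ 0.00020231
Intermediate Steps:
S(Y, M) = -Y (S(Y, M) = Y*(-1) = -Y)
N = 2 (N = -1*(-2) = 2)
w(c) = -2 - 5*c (w(c) = -2 + c*(-5) = -2 - 5*c)
r = 2807 (r = ((-2 - 5*2) + 17869) - 15050 = ((-2 - 10) + 17869) - 15050 = (-12 + 17869) - 15050 = 17857 - 15050 = 2807)
1/(r + 2136) = 1/(2807 + 2136) = 1/4943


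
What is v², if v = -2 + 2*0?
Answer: 4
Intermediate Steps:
v = -2 (v = -2 + 0 = -2)
v² = (-2)² = 4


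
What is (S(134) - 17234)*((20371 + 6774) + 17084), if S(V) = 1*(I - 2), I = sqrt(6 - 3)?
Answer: -762331044 + 44229*sqrt(3) ≈ -7.6225e+8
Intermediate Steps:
I = sqrt(3) ≈ 1.7320
S(V) = -2 + sqrt(3) (S(V) = 1*(sqrt(3) - 2) = 1*(-2 + sqrt(3)) = -2 + sqrt(3))
(S(134) - 17234)*((20371 + 6774) + 17084) = ((-2 + sqrt(3)) - 17234)*((20371 + 6774) + 17084) = (-17236 + sqrt(3))*(27145 + 17084) = (-17236 + sqrt(3))*44229 = -762331044 + 44229*sqrt(3)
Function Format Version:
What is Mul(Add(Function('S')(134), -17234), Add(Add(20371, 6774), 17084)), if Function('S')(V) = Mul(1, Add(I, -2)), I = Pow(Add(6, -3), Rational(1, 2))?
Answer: Add(-762331044, Mul(44229, Pow(3, Rational(1, 2)))) ≈ -7.6225e+8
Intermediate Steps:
I = Pow(3, Rational(1, 2)) ≈ 1.7320
Function('S')(V) = Add(-2, Pow(3, Rational(1, 2))) (Function('S')(V) = Mul(1, Add(Pow(3, Rational(1, 2)), -2)) = Mul(1, Add(-2, Pow(3, Rational(1, 2)))) = Add(-2, Pow(3, Rational(1, 2))))
Mul(Add(Function('S')(134), -17234), Add(Add(20371, 6774), 17084)) = Mul(Add(Add(-2, Pow(3, Rational(1, 2))), -17234), Add(Add(20371, 6774), 17084)) = Mul(Add(-17236, Pow(3, Rational(1, 2))), Add(27145, 17084)) = Mul(Add(-17236, Pow(3, Rational(1, 2))), 44229) = Add(-762331044, Mul(44229, Pow(3, Rational(1, 2))))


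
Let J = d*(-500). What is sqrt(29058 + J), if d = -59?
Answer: sqrt(58558) ≈ 241.99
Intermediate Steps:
J = 29500 (J = -59*(-500) = 29500)
sqrt(29058 + J) = sqrt(29058 + 29500) = sqrt(58558)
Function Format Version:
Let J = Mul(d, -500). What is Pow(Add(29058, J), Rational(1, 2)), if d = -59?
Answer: Pow(58558, Rational(1, 2)) ≈ 241.99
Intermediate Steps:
J = 29500 (J = Mul(-59, -500) = 29500)
Pow(Add(29058, J), Rational(1, 2)) = Pow(Add(29058, 29500), Rational(1, 2)) = Pow(58558, Rational(1, 2))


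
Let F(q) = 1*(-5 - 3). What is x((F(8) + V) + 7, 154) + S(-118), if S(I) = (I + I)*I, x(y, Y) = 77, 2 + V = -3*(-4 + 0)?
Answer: 27925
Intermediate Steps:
F(q) = -8 (F(q) = 1*(-8) = -8)
V = 10 (V = -2 - 3*(-4 + 0) = -2 - 3*(-4) = -2 + 12 = 10)
S(I) = 2*I² (S(I) = (2*I)*I = 2*I²)
x((F(8) + V) + 7, 154) + S(-118) = 77 + 2*(-118)² = 77 + 2*13924 = 77 + 27848 = 27925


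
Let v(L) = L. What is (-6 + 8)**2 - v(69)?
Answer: -65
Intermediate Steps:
(-6 + 8)**2 - v(69) = (-6 + 8)**2 - 1*69 = 2**2 - 69 = 4 - 69 = -65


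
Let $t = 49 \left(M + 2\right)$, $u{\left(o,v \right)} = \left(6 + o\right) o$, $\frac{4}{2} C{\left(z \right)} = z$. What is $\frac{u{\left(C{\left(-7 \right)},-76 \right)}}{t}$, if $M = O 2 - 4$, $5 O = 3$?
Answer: $\frac{25}{112} \approx 0.22321$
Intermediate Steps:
$O = \frac{3}{5}$ ($O = \frac{1}{5} \cdot 3 = \frac{3}{5} \approx 0.6$)
$C{\left(z \right)} = \frac{z}{2}$
$M = - \frac{14}{5}$ ($M = \frac{3}{5} \cdot 2 - 4 = \frac{6}{5} - 4 = - \frac{14}{5} \approx -2.8$)
$u{\left(o,v \right)} = o \left(6 + o\right)$
$t = - \frac{196}{5}$ ($t = 49 \left(- \frac{14}{5} + 2\right) = 49 \left(- \frac{4}{5}\right) = - \frac{196}{5} \approx -39.2$)
$\frac{u{\left(C{\left(-7 \right)},-76 \right)}}{t} = \frac{\frac{1}{2} \left(-7\right) \left(6 + \frac{1}{2} \left(-7\right)\right)}{- \frac{196}{5}} = - \frac{7 \left(6 - \frac{7}{2}\right)}{2} \left(- \frac{5}{196}\right) = \left(- \frac{7}{2}\right) \frac{5}{2} \left(- \frac{5}{196}\right) = \left(- \frac{35}{4}\right) \left(- \frac{5}{196}\right) = \frac{25}{112}$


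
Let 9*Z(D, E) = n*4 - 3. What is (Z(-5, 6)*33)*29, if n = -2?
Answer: -3509/3 ≈ -1169.7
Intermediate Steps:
Z(D, E) = -11/9 (Z(D, E) = (-2*4 - 3)/9 = (-8 - 3)/9 = (1/9)*(-11) = -11/9)
(Z(-5, 6)*33)*29 = -11/9*33*29 = -121/3*29 = -3509/3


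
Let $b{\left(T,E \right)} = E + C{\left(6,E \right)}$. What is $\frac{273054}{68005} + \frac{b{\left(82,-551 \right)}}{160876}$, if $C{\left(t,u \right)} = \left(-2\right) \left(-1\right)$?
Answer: $\frac{43890500559}{10940372380} \approx 4.0118$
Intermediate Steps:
$C{\left(t,u \right)} = 2$
$b{\left(T,E \right)} = 2 + E$ ($b{\left(T,E \right)} = E + 2 = 2 + E$)
$\frac{273054}{68005} + \frac{b{\left(82,-551 \right)}}{160876} = \frac{273054}{68005} + \frac{2 - 551}{160876} = 273054 \cdot \frac{1}{68005} - \frac{549}{160876} = \frac{273054}{68005} - \frac{549}{160876} = \frac{43890500559}{10940372380}$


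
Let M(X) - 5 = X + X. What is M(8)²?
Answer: 441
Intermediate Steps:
M(X) = 5 + 2*X (M(X) = 5 + (X + X) = 5 + 2*X)
M(8)² = (5 + 2*8)² = (5 + 16)² = 21² = 441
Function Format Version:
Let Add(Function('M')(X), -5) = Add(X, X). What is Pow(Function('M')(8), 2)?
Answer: 441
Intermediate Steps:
Function('M')(X) = Add(5, Mul(2, X)) (Function('M')(X) = Add(5, Add(X, X)) = Add(5, Mul(2, X)))
Pow(Function('M')(8), 2) = Pow(Add(5, Mul(2, 8)), 2) = Pow(Add(5, 16), 2) = Pow(21, 2) = 441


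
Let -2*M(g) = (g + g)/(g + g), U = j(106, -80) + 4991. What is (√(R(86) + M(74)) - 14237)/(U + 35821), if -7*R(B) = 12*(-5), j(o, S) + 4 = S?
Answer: -14237/40728 + √1582/570192 ≈ -0.34949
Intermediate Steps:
j(o, S) = -4 + S
U = 4907 (U = (-4 - 80) + 4991 = -84 + 4991 = 4907)
M(g) = -½ (M(g) = -(g + g)/(2*(g + g)) = -2*g/(2*(2*g)) = -2*g*1/(2*g)/2 = -½*1 = -½)
R(B) = 60/7 (R(B) = -12*(-5)/7 = -⅐*(-60) = 60/7)
(√(R(86) + M(74)) - 14237)/(U + 35821) = (√(60/7 - ½) - 14237)/(4907 + 35821) = (√(113/14) - 14237)/40728 = (√1582/14 - 14237)*(1/40728) = (-14237 + √1582/14)*(1/40728) = -14237/40728 + √1582/570192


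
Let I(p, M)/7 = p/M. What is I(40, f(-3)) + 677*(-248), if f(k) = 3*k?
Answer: -1511344/9 ≈ -1.6793e+5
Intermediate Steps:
I(p, M) = 7*p/M (I(p, M) = 7*(p/M) = 7*p/M)
I(40, f(-3)) + 677*(-248) = 7*40/(3*(-3)) + 677*(-248) = 7*40/(-9) - 167896 = 7*40*(-⅑) - 167896 = -280/9 - 167896 = -1511344/9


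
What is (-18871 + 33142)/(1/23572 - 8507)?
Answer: -336396012/200527003 ≈ -1.6776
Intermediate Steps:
(-18871 + 33142)/(1/23572 - 8507) = 14271/(1/23572 - 8507) = 14271/(-200527003/23572) = 14271*(-23572/200527003) = -336396012/200527003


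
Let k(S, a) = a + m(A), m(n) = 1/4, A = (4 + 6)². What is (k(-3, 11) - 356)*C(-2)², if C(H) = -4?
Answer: -5516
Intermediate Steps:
A = 100 (A = 10² = 100)
m(n) = ¼
k(S, a) = ¼ + a (k(S, a) = a + ¼ = ¼ + a)
(k(-3, 11) - 356)*C(-2)² = ((¼ + 11) - 356)*(-4)² = (45/4 - 356)*16 = -1379/4*16 = -5516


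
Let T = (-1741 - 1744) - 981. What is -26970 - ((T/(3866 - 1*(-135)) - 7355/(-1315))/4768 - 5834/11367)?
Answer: -1538080632105593575/57030398548128 ≈ -26970.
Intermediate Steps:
T = -4466 (T = -3485 - 981 = -4466)
-26970 - ((T/(3866 - 1*(-135)) - 7355/(-1315))/4768 - 5834/11367) = -26970 - ((-4466/(3866 - 1*(-135)) - 7355/(-1315))/4768 - 5834/11367) = -26970 - ((-4466/(3866 + 135) - 7355*(-1/1315))*(1/4768) - 5834*1/11367) = -26970 - ((-4466/4001 + 1471/263)*(1/4768) - 5834/11367) = -26970 - ((4710913/1052263)*(1/4768) - 5834/11367) = -26970 - (4710913/5017189984 - 5834/11367) = -26970 - 1*(-29216737418585/57030398548128) = -26970 + 29216737418585/57030398548128 = -1538080632105593575/57030398548128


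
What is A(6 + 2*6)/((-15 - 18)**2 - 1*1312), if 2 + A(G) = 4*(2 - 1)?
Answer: -2/223 ≈ -0.0089686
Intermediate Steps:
A(G) = 2 (A(G) = -2 + 4*(2 - 1) = -2 + 4*1 = -2 + 4 = 2)
A(6 + 2*6)/((-15 - 18)**2 - 1*1312) = 2/((-15 - 18)**2 - 1*1312) = 2/((-33)**2 - 1312) = 2/(1089 - 1312) = 2/(-223) = 2*(-1/223) = -2/223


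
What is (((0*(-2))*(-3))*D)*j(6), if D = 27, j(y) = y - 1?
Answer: 0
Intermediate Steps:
j(y) = -1 + y
(((0*(-2))*(-3))*D)*j(6) = (((0*(-2))*(-3))*27)*(-1 + 6) = ((0*(-3))*27)*5 = (0*27)*5 = 0*5 = 0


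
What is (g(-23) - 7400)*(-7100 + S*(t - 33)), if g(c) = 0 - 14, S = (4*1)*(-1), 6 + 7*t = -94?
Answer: 358659664/7 ≈ 5.1237e+7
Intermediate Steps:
t = -100/7 (t = -6/7 + (1/7)*(-94) = -6/7 - 94/7 = -100/7 ≈ -14.286)
S = -4 (S = 4*(-1) = -4)
g(c) = -14
(g(-23) - 7400)*(-7100 + S*(t - 33)) = (-14 - 7400)*(-7100 - 4*(-100/7 - 33)) = -7414*(-7100 - 4*(-331/7)) = -7414*(-7100 + 1324/7) = -7414*(-48376/7) = 358659664/7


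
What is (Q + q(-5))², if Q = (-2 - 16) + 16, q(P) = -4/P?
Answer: 36/25 ≈ 1.4400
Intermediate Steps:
Q = -2 (Q = -18 + 16 = -2)
(Q + q(-5))² = (-2 - 4/(-5))² = (-2 - 4*(-⅕))² = (-2 + ⅘)² = (-6/5)² = 36/25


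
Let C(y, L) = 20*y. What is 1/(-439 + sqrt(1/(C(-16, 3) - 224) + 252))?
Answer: -238816/104703137 - 4*sqrt(4660958)/104703137 ≈ -0.0023634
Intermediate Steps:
1/(-439 + sqrt(1/(C(-16, 3) - 224) + 252)) = 1/(-439 + sqrt(1/(20*(-16) - 224) + 252)) = 1/(-439 + sqrt(1/(-320 - 224) + 252)) = 1/(-439 + sqrt(1/(-544) + 252)) = 1/(-439 + sqrt(-1/544 + 252)) = 1/(-439 + sqrt(137087/544)) = 1/(-439 + sqrt(4660958)/136)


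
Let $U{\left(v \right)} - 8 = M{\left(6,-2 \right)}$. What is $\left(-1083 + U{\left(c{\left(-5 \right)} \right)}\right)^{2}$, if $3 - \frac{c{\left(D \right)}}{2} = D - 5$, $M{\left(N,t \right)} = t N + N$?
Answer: $1168561$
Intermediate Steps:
$M{\left(N,t \right)} = N + N t$ ($M{\left(N,t \right)} = N t + N = N + N t$)
$c{\left(D \right)} = 16 - 2 D$ ($c{\left(D \right)} = 6 - 2 \left(D - 5\right) = 6 - 2 \left(-5 + D\right) = 6 - \left(-10 + 2 D\right) = 16 - 2 D$)
$U{\left(v \right)} = 2$ ($U{\left(v \right)} = 8 + 6 \left(1 - 2\right) = 8 + 6 \left(-1\right) = 8 - 6 = 2$)
$\left(-1083 + U{\left(c{\left(-5 \right)} \right)}\right)^{2} = \left(-1083 + 2\right)^{2} = \left(-1081\right)^{2} = 1168561$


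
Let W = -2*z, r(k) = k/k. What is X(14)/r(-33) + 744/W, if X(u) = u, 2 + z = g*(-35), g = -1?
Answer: 30/11 ≈ 2.7273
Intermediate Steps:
z = 33 (z = -2 - 1*(-35) = -2 + 35 = 33)
r(k) = 1
W = -66 (W = -2*33 = -66)
X(14)/r(-33) + 744/W = 14/1 + 744/(-66) = 14*1 + 744*(-1/66) = 14 - 124/11 = 30/11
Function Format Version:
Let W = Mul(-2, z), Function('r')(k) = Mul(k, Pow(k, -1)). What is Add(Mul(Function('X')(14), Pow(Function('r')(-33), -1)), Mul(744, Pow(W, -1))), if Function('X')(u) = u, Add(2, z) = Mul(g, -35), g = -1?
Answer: Rational(30, 11) ≈ 2.7273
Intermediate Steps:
z = 33 (z = Add(-2, Mul(-1, -35)) = Add(-2, 35) = 33)
Function('r')(k) = 1
W = -66 (W = Mul(-2, 33) = -66)
Add(Mul(Function('X')(14), Pow(Function('r')(-33), -1)), Mul(744, Pow(W, -1))) = Add(Mul(14, Pow(1, -1)), Mul(744, Pow(-66, -1))) = Add(Mul(14, 1), Mul(744, Rational(-1, 66))) = Add(14, Rational(-124, 11)) = Rational(30, 11)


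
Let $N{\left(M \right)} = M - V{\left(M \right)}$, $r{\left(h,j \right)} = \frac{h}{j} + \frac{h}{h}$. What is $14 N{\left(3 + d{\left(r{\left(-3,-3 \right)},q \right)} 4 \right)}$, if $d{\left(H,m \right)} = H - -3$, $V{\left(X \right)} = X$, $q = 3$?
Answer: $0$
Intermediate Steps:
$r{\left(h,j \right)} = 1 + \frac{h}{j}$ ($r{\left(h,j \right)} = \frac{h}{j} + 1 = 1 + \frac{h}{j}$)
$d{\left(H,m \right)} = 3 + H$ ($d{\left(H,m \right)} = H + 3 = 3 + H$)
$N{\left(M \right)} = 0$ ($N{\left(M \right)} = M - M = 0$)
$14 N{\left(3 + d{\left(r{\left(-3,-3 \right)},q \right)} 4 \right)} = 14 \cdot 0 = 0$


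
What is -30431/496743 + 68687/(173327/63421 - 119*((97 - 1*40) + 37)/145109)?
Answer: 314002214007335647802/12141332964242391 ≈ 25862.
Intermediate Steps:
-30431/496743 + 68687/(173327/63421 - 119*((97 - 1*40) + 37)/145109) = -30431*1/496743 + 68687/(173327*(1/63421) - 119*((97 - 40) + 37)*(1/145109)) = -30431/496743 + 68687/(173327/63421 - 119*(57 + 37)*(1/145109)) = -30431/496743 + 68687/(173327/63421 - 119*94*(1/145109)) = -30431/496743 + 68687/(173327/63421 - 11186*1/145109) = -30431/496743 + 68687/(173327/63421 - 11186/145109) = -30431/496743 + 68687/(24441880337/9202957889) = -30431/496743 + 68687*(9202957889/24441880337) = -30431/496743 + 632123568521743/24441880337 = 314002214007335647802/12141332964242391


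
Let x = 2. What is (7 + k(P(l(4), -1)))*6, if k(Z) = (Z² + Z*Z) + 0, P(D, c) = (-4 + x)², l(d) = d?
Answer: 234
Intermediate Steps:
P(D, c) = 4 (P(D, c) = (-4 + 2)² = (-2)² = 4)
k(Z) = 2*Z² (k(Z) = (Z² + Z²) + 0 = 2*Z² + 0 = 2*Z²)
(7 + k(P(l(4), -1)))*6 = (7 + 2*4²)*6 = (7 + 2*16)*6 = (7 + 32)*6 = 39*6 = 234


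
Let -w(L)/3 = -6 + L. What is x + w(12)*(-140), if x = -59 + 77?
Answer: 2538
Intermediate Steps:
w(L) = 18 - 3*L (w(L) = -3*(-6 + L) = 18 - 3*L)
x = 18
x + w(12)*(-140) = 18 + (18 - 3*12)*(-140) = 18 + (18 - 36)*(-140) = 18 - 18*(-140) = 18 + 2520 = 2538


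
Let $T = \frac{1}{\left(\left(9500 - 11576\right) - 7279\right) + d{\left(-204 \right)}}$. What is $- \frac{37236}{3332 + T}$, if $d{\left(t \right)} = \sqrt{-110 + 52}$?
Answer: $- \frac{10858150875128436}{971623094726873} - \frac{37236 i \sqrt{58}}{971623094726873} \approx -11.175 - 2.9186 \cdot 10^{-10} i$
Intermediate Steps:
$d{\left(t \right)} = i \sqrt{58}$ ($d{\left(t \right)} = \sqrt{-58} = i \sqrt{58}$)
$T = \frac{1}{-9355 + i \sqrt{58}}$ ($T = \frac{1}{\left(\left(9500 - 11576\right) - 7279\right) + i \sqrt{58}} = \frac{1}{\left(-2076 - 7279\right) + i \sqrt{58}} = \frac{1}{-9355 + i \sqrt{58}} \approx -0.00010689 - 8.7 \cdot 10^{-8} i$)
$- \frac{37236}{3332 + T} = - \frac{37236}{3332 - \left(\frac{9355}{87516083} + \frac{i \sqrt{58}}{87516083}\right)} = - \frac{37236}{\frac{291603579201}{87516083} - \frac{i \sqrt{58}}{87516083}}$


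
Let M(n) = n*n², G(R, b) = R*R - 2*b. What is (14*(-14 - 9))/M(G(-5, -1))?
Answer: -322/19683 ≈ -0.016359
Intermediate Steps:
G(R, b) = R² - 2*b
M(n) = n³
(14*(-14 - 9))/M(G(-5, -1)) = (14*(-14 - 9))/(((-5)² - 2*(-1))³) = (14*(-23))/((25 + 2)³) = -322/(27³) = -322/19683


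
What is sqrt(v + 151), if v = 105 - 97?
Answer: sqrt(159) ≈ 12.610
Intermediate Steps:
v = 8
sqrt(v + 151) = sqrt(8 + 151) = sqrt(159)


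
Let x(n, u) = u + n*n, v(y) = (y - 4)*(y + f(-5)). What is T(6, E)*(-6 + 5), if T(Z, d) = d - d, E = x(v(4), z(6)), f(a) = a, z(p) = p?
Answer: 0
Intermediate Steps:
v(y) = (-5 + y)*(-4 + y) (v(y) = (y - 4)*(y - 5) = (-4 + y)*(-5 + y) = (-5 + y)*(-4 + y))
x(n, u) = u + n**2
E = 6 (E = 6 + (20 + 4**2 - 9*4)**2 = 6 + (20 + 16 - 36)**2 = 6 + 0**2 = 6 + 0 = 6)
T(Z, d) = 0
T(6, E)*(-6 + 5) = 0*(-6 + 5) = 0*(-1) = 0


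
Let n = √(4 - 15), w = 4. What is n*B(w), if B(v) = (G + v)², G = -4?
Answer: 0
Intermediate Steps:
B(v) = (-4 + v)²
n = I*√11 (n = √(-11) = I*√11 ≈ 3.3166*I)
n*B(w) = (I*√11)*(-4 + 4)² = (I*√11)*0² = (I*√11)*0 = 0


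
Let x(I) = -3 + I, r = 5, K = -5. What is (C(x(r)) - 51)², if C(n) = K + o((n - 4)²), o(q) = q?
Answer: 2704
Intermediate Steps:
C(n) = -5 + (-4 + n)² (C(n) = -5 + (n - 4)² = -5 + (-4 + n)²)
(C(x(r)) - 51)² = ((-5 + (-4 + (-3 + 5))²) - 51)² = ((-5 + (-4 + 2)²) - 51)² = ((-5 + (-2)²) - 51)² = ((-5 + 4) - 51)² = (-1 - 51)² = (-52)² = 2704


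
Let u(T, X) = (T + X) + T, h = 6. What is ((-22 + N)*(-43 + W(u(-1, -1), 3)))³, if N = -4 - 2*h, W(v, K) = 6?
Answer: 2779431416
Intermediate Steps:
u(T, X) = X + 2*T
N = -16 (N = -4 - 2*6 = -4 - 12 = -16)
((-22 + N)*(-43 + W(u(-1, -1), 3)))³ = ((-22 - 16)*(-43 + 6))³ = (-38*(-37))³ = 1406³ = 2779431416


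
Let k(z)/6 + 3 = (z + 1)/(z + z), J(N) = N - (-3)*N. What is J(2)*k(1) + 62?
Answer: -34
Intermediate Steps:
J(N) = 4*N (J(N) = N + 3*N = 4*N)
k(z) = -18 + 3*(1 + z)/z (k(z) = -18 + 6*((z + 1)/(z + z)) = -18 + 6*((1 + z)/((2*z))) = -18 + 6*((1 + z)*(1/(2*z))) = -18 + 6*((1 + z)/(2*z)) = -18 + 3*(1 + z)/z)
J(2)*k(1) + 62 = (4*2)*(-15 + 3/1) + 62 = 8*(-15 + 3*1) + 62 = 8*(-15 + 3) + 62 = 8*(-12) + 62 = -96 + 62 = -34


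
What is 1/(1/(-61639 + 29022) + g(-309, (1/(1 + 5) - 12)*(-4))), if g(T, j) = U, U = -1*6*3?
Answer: -32617/587107 ≈ -0.055555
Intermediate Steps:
U = -18 (U = -6*3 = -18)
g(T, j) = -18
1/(1/(-61639 + 29022) + g(-309, (1/(1 + 5) - 12)*(-4))) = 1/(1/(-61639 + 29022) - 18) = 1/(1/(-32617) - 18) = 1/(-1/32617 - 18) = 1/(-587107/32617) = -32617/587107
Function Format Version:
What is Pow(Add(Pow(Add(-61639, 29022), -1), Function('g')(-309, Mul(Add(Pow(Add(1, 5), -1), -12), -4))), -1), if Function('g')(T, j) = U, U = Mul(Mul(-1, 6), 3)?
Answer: Rational(-32617, 587107) ≈ -0.055555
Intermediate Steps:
U = -18 (U = Mul(-6, 3) = -18)
Function('g')(T, j) = -18
Pow(Add(Pow(Add(-61639, 29022), -1), Function('g')(-309, Mul(Add(Pow(Add(1, 5), -1), -12), -4))), -1) = Pow(Add(Pow(Add(-61639, 29022), -1), -18), -1) = Pow(Add(Pow(-32617, -1), -18), -1) = Pow(Add(Rational(-1, 32617), -18), -1) = Pow(Rational(-587107, 32617), -1) = Rational(-32617, 587107)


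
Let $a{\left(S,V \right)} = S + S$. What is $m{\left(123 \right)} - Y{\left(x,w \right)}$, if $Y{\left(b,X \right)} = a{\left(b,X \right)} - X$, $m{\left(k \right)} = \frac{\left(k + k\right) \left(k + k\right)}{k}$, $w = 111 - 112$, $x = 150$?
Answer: $191$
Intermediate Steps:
$w = -1$
$a{\left(S,V \right)} = 2 S$
$m{\left(k \right)} = 4 k$ ($m{\left(k \right)} = \frac{2 k 2 k}{k} = \frac{4 k^{2}}{k} = 4 k$)
$Y{\left(b,X \right)} = - X + 2 b$ ($Y{\left(b,X \right)} = 2 b - X = - X + 2 b$)
$m{\left(123 \right)} - Y{\left(x,w \right)} = 4 \cdot 123 - \left(\left(-1\right) \left(-1\right) + 2 \cdot 150\right) = 492 - \left(1 + 300\right) = 492 - 301 = 191$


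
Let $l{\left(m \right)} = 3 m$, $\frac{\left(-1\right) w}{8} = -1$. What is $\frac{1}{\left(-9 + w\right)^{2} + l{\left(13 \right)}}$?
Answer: $\frac{1}{40} \approx 0.025$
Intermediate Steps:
$w = 8$ ($w = \left(-8\right) \left(-1\right) = 8$)
$\frac{1}{\left(-9 + w\right)^{2} + l{\left(13 \right)}} = \frac{1}{\left(-9 + 8\right)^{2} + 3 \cdot 13} = \frac{1}{\left(-1\right)^{2} + 39} = \frac{1}{1 + 39} = \frac{1}{40}$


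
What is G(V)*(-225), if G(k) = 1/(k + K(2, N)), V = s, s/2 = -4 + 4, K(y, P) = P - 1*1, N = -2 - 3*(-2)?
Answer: -75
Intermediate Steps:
N = 4 (N = -2 + 6 = 4)
K(y, P) = -1 + P (K(y, P) = P - 1 = -1 + P)
s = 0 (s = 2*(-4 + 4) = 2*0 = 0)
V = 0
G(k) = 1/(3 + k) (G(k) = 1/(k + (-1 + 4)) = 1/(k + 3) = 1/(3 + k))
G(V)*(-225) = -225/(3 + 0) = -225/3 = (⅓)*(-225) = -75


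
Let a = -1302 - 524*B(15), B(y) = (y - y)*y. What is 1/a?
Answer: -1/1302 ≈ -0.00076805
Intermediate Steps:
B(y) = 0 (B(y) = 0*y = 0)
a = -1302 (a = -1302 - 524*0 = -1302 + 0 = -1302)
1/a = 1/(-1302) = -1/1302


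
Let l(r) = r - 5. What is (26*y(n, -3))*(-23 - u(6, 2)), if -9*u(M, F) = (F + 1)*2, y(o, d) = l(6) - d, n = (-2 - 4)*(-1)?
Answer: -6968/3 ≈ -2322.7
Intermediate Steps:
n = 6 (n = -6*(-1) = 6)
l(r) = -5 + r
y(o, d) = 1 - d (y(o, d) = (-5 + 6) - d = 1 - d)
u(M, F) = -2/9 - 2*F/9 (u(M, F) = -(F + 1)*2/9 = -(1 + F)*2/9 = -(2 + 2*F)/9 = -2/9 - 2*F/9)
(26*y(n, -3))*(-23 - u(6, 2)) = (26*(1 - 1*(-3)))*(-23 - (-2/9 - 2/9*2)) = (26*(1 + 3))*(-23 - (-2/9 - 4/9)) = (26*4)*(-23 - 1*(-⅔)) = 104*(-23 + ⅔) = 104*(-67/3) = -6968/3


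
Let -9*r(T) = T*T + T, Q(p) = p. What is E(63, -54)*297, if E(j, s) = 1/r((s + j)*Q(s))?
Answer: -11/970 ≈ -0.011340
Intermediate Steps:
r(T) = -T/9 - T**2/9 (r(T) = -(T*T + T)/9 = -(T**2 + T)/9 = -(T + T**2)/9 = -T/9 - T**2/9)
E(j, s) = -9/(s*(1 + s*(j + s))*(j + s)) (E(j, s) = 1/(-(s + j)*s*(1 + (s + j)*s)/9) = 1/(-(j + s)*s*(1 + (j + s)*s)/9) = 1/(-s*(j + s)*(1 + s*(j + s))/9) = 1/(-s*(1 + s*(j + s))*(j + s)/9) = -9/(s*(1 + s*(j + s))*(j + s)))
E(63, -54)*297 = -9/(-54*(1 - 54*(63 - 54))*(63 - 54))*297 = -9*(-1/54)/((1 - 54*9)*9)*297 = -9*(-1/54)*1/9/(1 - 486)*297 = -9*(-1/54)*1/9/(-485)*297 = -9*(-1/54)*(-1/485)*1/9*297 = -1/26190*297 = -11/970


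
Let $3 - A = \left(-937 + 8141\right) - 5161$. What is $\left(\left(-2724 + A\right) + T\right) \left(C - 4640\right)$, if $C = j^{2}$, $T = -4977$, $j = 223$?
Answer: $-439211949$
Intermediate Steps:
$A = -2040$ ($A = 3 - \left(\left(-937 + 8141\right) - 5161\right) = 3 - \left(7204 - 5161\right) = 3 - 2043 = -2040$)
$C = 49729$ ($C = 223^{2} = 49729$)
$\left(\left(-2724 + A\right) + T\right) \left(C - 4640\right) = \left(\left(-2724 - 2040\right) - 4977\right) \left(49729 - 4640\right) = \left(-4764 - 4977\right) 45089 = \left(-9741\right) 45089 = -439211949$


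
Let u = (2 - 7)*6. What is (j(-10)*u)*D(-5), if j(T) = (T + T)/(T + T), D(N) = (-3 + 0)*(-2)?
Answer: -180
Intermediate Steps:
D(N) = 6 (D(N) = -3*(-2) = 6)
j(T) = 1 (j(T) = (2*T)/((2*T)) = (2*T)*(1/(2*T)) = 1)
u = -30 (u = -5*6 = -30)
(j(-10)*u)*D(-5) = (1*(-30))*6 = -30*6 = -180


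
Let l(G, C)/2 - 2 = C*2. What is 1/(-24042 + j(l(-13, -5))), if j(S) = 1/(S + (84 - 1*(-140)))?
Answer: -208/5000735 ≈ -4.1594e-5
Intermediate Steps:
l(G, C) = 4 + 4*C (l(G, C) = 4 + 2*(C*2) = 4 + 2*(2*C) = 4 + 4*C)
j(S) = 1/(224 + S) (j(S) = 1/(S + (84 + 140)) = 1/(S + 224) = 1/(224 + S))
1/(-24042 + j(l(-13, -5))) = 1/(-24042 + 1/(224 + (4 + 4*(-5)))) = 1/(-24042 + 1/(224 + (4 - 20))) = 1/(-24042 + 1/(224 - 16)) = 1/(-24042 + 1/208) = 1/(-5000735/208) = -208/5000735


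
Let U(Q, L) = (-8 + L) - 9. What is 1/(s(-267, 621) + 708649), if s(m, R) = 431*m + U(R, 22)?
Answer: 1/593577 ≈ 1.6847e-6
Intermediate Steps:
U(Q, L) = -17 + L
s(m, R) = 5 + 431*m (s(m, R) = 431*m + (-17 + 22) = 431*m + 5 = 5 + 431*m)
1/(s(-267, 621) + 708649) = 1/((5 + 431*(-267)) + 708649) = 1/((5 - 115077) + 708649) = 1/(-115072 + 708649) = 1/593577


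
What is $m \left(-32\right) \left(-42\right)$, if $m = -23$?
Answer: $-30912$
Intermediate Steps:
$m \left(-32\right) \left(-42\right) = \left(-23\right) \left(-32\right) \left(-42\right) = 736 \left(-42\right) = -30912$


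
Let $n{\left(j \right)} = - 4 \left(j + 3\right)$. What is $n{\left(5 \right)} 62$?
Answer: $-1984$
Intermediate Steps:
$n{\left(j \right)} = -12 - 4 j$ ($n{\left(j \right)} = - 4 \left(3 + j\right) = -12 - 4 j$)
$n{\left(5 \right)} 62 = \left(-12 - 20\right) 62 = \left(-32\right) 62 = -1984$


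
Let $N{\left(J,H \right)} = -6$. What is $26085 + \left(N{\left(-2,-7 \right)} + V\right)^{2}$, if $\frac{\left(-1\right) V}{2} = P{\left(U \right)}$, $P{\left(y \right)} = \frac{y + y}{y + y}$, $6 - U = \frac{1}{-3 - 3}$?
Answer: $26149$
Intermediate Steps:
$U = \frac{37}{6}$ ($U = 6 - \frac{1}{-3 - 3} = 6 - \frac{1}{-6} = 6 - - \frac{1}{6} = 6 + \frac{1}{6} = \frac{37}{6} \approx 6.1667$)
$P{\left(y \right)} = 1$ ($P{\left(y \right)} = \frac{2 y}{2 y} = 2 y \frac{1}{2 y} = 1$)
$V = -2$ ($V = \left(-2\right) 1 = -2$)
$26085 + \left(N{\left(-2,-7 \right)} + V\right)^{2} = 26085 + \left(-6 - 2\right)^{2} = 26085 + \left(-8\right)^{2} = 26085 + 64 = 26149$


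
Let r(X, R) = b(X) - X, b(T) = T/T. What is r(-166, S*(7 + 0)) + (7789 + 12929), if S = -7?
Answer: 20885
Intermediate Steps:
b(T) = 1
r(X, R) = 1 - X
r(-166, S*(7 + 0)) + (7789 + 12929) = (1 - 1*(-166)) + (7789 + 12929) = (1 + 166) + 20718 = 167 + 20718 = 20885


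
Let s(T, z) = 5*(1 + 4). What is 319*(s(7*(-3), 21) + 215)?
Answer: 76560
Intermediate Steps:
s(T, z) = 25 (s(T, z) = 5*5 = 25)
319*(s(7*(-3), 21) + 215) = 319*(25 + 215) = 319*240 = 76560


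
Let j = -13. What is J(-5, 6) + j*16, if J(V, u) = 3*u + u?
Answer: -184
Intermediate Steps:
J(V, u) = 4*u
J(-5, 6) + j*16 = 4*6 - 13*16 = 24 - 208 = -184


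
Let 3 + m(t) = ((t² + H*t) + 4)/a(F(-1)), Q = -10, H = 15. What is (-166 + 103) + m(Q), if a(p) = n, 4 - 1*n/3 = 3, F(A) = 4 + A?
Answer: -244/3 ≈ -81.333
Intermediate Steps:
n = 3 (n = 12 - 3*3 = 12 - 9 = 3)
a(p) = 3
m(t) = -5/3 + 5*t + t²/3 (m(t) = -3 + ((t² + 15*t) + 4)/3 = -3 + (4 + t² + 15*t)*(⅓) = -3 + (4/3 + 5*t + t²/3) = -5/3 + 5*t + t²/3)
(-166 + 103) + m(Q) = (-166 + 103) + (-5/3 + 5*(-10) + (⅓)*(-10)²) = -63 + (-5/3 - 50 + (⅓)*100) = -63 + (-5/3 - 50 + 100/3) = -63 - 55/3 = -244/3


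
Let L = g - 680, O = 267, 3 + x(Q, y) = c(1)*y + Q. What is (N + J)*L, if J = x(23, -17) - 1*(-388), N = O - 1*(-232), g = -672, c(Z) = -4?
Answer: -1318200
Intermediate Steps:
x(Q, y) = -3 + Q - 4*y (x(Q, y) = -3 + (-4*y + Q) = -3 + (Q - 4*y) = -3 + Q - 4*y)
L = -1352 (L = -672 - 680 = -1352)
N = 499 (N = 267 - 1*(-232) = 267 + 232 = 499)
J = 476 (J = (-3 + 23 - 4*(-17)) - 1*(-388) = (-3 + 23 + 68) + 388 = 88 + 388 = 476)
(N + J)*L = (499 + 476)*(-1352) = 975*(-1352) = -1318200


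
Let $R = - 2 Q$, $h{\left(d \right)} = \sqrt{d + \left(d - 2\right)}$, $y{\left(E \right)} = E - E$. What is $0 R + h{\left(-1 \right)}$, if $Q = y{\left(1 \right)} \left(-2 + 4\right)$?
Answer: $2 i \approx 2.0 i$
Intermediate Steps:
$y{\left(E \right)} = 0$
$h{\left(d \right)} = \sqrt{-2 + 2 d}$ ($h{\left(d \right)} = \sqrt{d + \left(d - 2\right)} = \sqrt{d + \left(-2 + d\right)} = \sqrt{-2 + 2 d}$)
$Q = 0$ ($Q = 0 \left(-2 + 4\right) = 0 \cdot 2 = 0$)
$R = 0$ ($R = \left(-2\right) 0 = 0$)
$0 R + h{\left(-1 \right)} = 0 \cdot 0 + \sqrt{-2 + 2 \left(-1\right)} = 0 + \sqrt{-2 - 2} = 0 + \sqrt{-4} = 0 + 2 i = 2 i$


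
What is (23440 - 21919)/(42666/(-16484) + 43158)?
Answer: 107146/3040059 ≈ 0.035245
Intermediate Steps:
(23440 - 21919)/(42666/(-16484) + 43158) = 1521/(42666*(-1/16484) + 43158) = 1521/(-1641/634 + 43158) = 1521/(27360531/634) = 1521*(634/27360531) = 107146/3040059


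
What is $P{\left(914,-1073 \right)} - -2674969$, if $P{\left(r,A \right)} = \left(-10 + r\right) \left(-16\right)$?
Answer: $2660505$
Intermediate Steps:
$P{\left(r,A \right)} = 160 - 16 r$
$P{\left(914,-1073 \right)} - -2674969 = \left(160 - 14624\right) - -2674969 = \left(160 - 14624\right) + 2674969 = -14464 + 2674969 = 2660505$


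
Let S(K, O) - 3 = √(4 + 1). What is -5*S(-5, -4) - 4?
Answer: -19 - 5*√5 ≈ -30.180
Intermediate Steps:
S(K, O) = 3 + √5 (S(K, O) = 3 + √(4 + 1) = 3 + √5)
-5*S(-5, -4) - 4 = -5*(3 + √5) - 4 = (-15 - 5*√5) - 4 = -19 - 5*√5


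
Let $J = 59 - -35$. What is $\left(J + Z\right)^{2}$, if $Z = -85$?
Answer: $81$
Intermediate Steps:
$J = 94$ ($J = 59 + 35 = 94$)
$\left(J + Z\right)^{2} = \left(94 - 85\right)^{2} = 9^{2} = 81$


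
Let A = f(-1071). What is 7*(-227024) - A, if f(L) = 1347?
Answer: -1590515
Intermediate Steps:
A = 1347
7*(-227024) - A = 7*(-227024) - 1*1347 = -1589168 - 1347 = -1590515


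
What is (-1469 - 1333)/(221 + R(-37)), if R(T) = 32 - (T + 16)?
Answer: -1401/137 ≈ -10.226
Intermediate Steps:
R(T) = 16 - T (R(T) = 32 - (16 + T) = 32 + (-16 - T) = 16 - T)
(-1469 - 1333)/(221 + R(-37)) = (-1469 - 1333)/(221 + (16 - 1*(-37))) = -2802/(221 + (16 + 37)) = -2802/(221 + 53) = -2802/274 = -2802*1/274 = -1401/137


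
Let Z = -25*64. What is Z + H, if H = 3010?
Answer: 1410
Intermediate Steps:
Z = -1600
Z + H = -1600 + 3010 = 1410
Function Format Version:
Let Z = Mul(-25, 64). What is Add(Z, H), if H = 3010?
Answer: 1410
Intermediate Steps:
Z = -1600
Add(Z, H) = Add(-1600, 3010) = 1410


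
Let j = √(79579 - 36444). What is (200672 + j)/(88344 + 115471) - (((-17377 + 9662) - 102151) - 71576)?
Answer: 36980801902/203815 + √43135/203815 ≈ 1.8144e+5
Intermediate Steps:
j = √43135 ≈ 207.69
(200672 + j)/(88344 + 115471) - (((-17377 + 9662) - 102151) - 71576) = (200672 + √43135)/(88344 + 115471) - (((-17377 + 9662) - 102151) - 71576) = (200672 + √43135)/203815 - ((-7715 - 102151) - 71576) = (200672 + √43135)*(1/203815) - (-109866 - 71576) = (200672/203815 + √43135/203815) - 1*(-181442) = (200672/203815 + √43135/203815) + 181442 = 36980801902/203815 + √43135/203815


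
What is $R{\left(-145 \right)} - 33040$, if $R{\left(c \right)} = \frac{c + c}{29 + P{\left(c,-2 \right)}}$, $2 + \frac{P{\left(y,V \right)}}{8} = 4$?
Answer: $- \frac{297418}{9} \approx -33046.0$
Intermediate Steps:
$P{\left(y,V \right)} = 16$ ($P{\left(y,V \right)} = -16 + 8 \cdot 4 = -16 + 32 = 16$)
$R{\left(c \right)} = \frac{2 c}{45}$ ($R{\left(c \right)} = \frac{c + c}{29 + 16} = \frac{2 c}{45}$)
$R{\left(-145 \right)} - 33040 = \frac{2}{45} \left(-145\right) - 33040 = - \frac{58}{9} - 33040 = - \frac{297418}{9}$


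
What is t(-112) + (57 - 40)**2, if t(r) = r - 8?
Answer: 169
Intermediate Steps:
t(r) = -8 + r
t(-112) + (57 - 40)**2 = (-8 - 112) + (57 - 40)**2 = -120 + 17**2 = -120 + 289 = 169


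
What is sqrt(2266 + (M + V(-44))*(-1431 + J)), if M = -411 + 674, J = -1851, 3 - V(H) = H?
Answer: I*sqrt(1015154) ≈ 1007.5*I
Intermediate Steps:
V(H) = 3 - H
M = 263
sqrt(2266 + (M + V(-44))*(-1431 + J)) = sqrt(2266 + (263 + (3 - 1*(-44)))*(-1431 - 1851)) = sqrt(2266 + (263 + (3 + 44))*(-3282)) = sqrt(2266 + (263 + 47)*(-3282)) = sqrt(2266 + 310*(-3282)) = sqrt(2266 - 1017420) = sqrt(-1015154) = I*sqrt(1015154)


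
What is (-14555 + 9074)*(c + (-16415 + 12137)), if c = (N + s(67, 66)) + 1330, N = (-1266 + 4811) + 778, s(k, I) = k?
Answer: -7903602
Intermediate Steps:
N = 4323 (N = 3545 + 778 = 4323)
c = 5720 (c = (4323 + 67) + 1330 = 4390 + 1330 = 5720)
(-14555 + 9074)*(c + (-16415 + 12137)) = (-14555 + 9074)*(5720 + (-16415 + 12137)) = -5481*(5720 - 4278) = -5481*1442 = -7903602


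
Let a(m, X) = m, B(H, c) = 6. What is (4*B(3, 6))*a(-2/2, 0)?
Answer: -24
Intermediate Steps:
(4*B(3, 6))*a(-2/2, 0) = (4*6)*(-2/2) = 24*(-2*½) = 24*(-1) = -24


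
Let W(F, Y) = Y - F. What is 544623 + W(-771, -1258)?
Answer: 544136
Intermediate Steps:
544623 + W(-771, -1258) = 544623 + (-1258 - 1*(-771)) = 544623 + (-1258 + 771) = 544623 - 487 = 544136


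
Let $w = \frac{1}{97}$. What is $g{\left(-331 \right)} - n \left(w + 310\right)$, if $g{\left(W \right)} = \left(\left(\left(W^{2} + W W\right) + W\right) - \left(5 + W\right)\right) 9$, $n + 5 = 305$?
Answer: $\frac{182267841}{97} \approx 1.8791 \cdot 10^{6}$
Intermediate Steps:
$n = 300$ ($n = -5 + 305 = 300$)
$w = \frac{1}{97} \approx 0.010309$
$g{\left(W \right)} = -45 + 18 W^{2}$ ($g{\left(W \right)} = \left(\left(\left(W^{2} + W^{2}\right) + W\right) - \left(5 + W\right)\right) 9 = \left(\left(2 W^{2} + W\right) - \left(5 + W\right)\right) 9 = \left(\left(W + 2 W^{2}\right) - \left(5 + W\right)\right) 9 = \left(-5 + 2 W^{2}\right) 9 = -45 + 18 W^{2}$)
$g{\left(-331 \right)} - n \left(w + 310\right) = \left(-45 + 18 \left(-331\right)^{2}\right) - 300 \left(\frac{1}{97} + 310\right) = \left(-45 + 18 \cdot 109561\right) - 300 \cdot \frac{30071}{97} = \left(-45 + 1972098\right) - \frac{9021300}{97} = 1972053 - \frac{9021300}{97} = \frac{182267841}{97}$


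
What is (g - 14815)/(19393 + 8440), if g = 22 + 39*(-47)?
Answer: -16626/27833 ≈ -0.59735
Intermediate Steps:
g = -1811 (g = 22 - 1833 = -1811)
(g - 14815)/(19393 + 8440) = (-1811 - 14815)/(19393 + 8440) = -16626/27833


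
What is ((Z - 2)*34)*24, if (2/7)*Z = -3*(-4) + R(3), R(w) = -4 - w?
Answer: 12648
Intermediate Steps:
Z = 35/2 (Z = 7*(-3*(-4) + (-4 - 1*3))/2 = 7*(12 + (-4 - 3))/2 = 7*(12 - 7)/2 = (7/2)*5 = 35/2 ≈ 17.500)
((Z - 2)*34)*24 = ((35/2 - 2)*34)*24 = ((31/2)*34)*24 = 527*24 = 12648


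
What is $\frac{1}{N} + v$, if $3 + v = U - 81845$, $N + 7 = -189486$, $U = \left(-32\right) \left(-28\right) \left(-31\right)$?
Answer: $- \frac{20772980633}{189493} \approx -1.0962 \cdot 10^{5}$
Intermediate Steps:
$U = -27776$ ($U = 896 \left(-31\right) = -27776$)
$N = -189493$ ($N = -7 - 189486 = -189493$)
$v = -109624$ ($v = -3 - 109621 = -109624$)
$\frac{1}{N} + v = \frac{1}{-189493} - 109624 = - \frac{1}{189493} - 109624 = - \frac{20772980633}{189493}$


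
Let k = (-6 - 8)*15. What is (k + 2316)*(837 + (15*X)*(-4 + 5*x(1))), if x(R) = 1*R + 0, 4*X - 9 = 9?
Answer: 1904877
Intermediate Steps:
X = 9/2 (X = 9/4 + (¼)*9 = 9/4 + 9/4 = 9/2 ≈ 4.5000)
k = -210 (k = -14*15 = -210)
x(R) = R (x(R) = R + 0 = R)
(k + 2316)*(837 + (15*X)*(-4 + 5*x(1))) = (-210 + 2316)*(837 + (15*(9/2))*(-4 + 5*1)) = 2106*(837 + 135*(-4 + 5)/2) = 2106*(837 + (135/2)*1) = 2106*(837 + 135/2) = 2106*(1809/2) = 1904877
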